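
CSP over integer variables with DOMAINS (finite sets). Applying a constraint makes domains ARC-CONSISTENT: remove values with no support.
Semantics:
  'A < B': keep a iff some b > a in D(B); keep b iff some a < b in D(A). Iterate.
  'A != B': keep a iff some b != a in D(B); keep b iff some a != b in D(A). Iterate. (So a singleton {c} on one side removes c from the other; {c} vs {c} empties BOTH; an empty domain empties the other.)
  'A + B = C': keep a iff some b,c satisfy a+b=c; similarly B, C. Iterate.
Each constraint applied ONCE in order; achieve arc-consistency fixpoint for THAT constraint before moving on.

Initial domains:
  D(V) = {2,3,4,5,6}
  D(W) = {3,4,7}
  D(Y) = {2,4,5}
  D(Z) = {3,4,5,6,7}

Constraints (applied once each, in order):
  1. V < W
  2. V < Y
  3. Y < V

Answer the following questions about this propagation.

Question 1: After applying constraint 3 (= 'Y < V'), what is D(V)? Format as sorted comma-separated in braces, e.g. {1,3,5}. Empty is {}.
Answer: {}

Derivation:
Constraint 1 (V < W) on D(V)={2,3,4,5,6} D(W)={3,4,7}: no change
Constraint 2 (V < Y) on D(V)={2,3,4,5,6} D(Y)={2,4,5}: V {2,3,4,5,6}->{2,3,4}; Y {2,4,5}->{4,5}
Constraint 3 (Y < V) on D(Y)={4,5} D(V)={2,3,4}: Y {4,5}->{}; V {2,3,4}->{}
So after constraint 3: D(V) = {}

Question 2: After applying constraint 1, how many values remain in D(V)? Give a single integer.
Answer: 5

Derivation:
Constraint 1 (V < W) on D(V)={2,3,4,5,6} D(W)={3,4,7}: no change
So after constraint 1: D(V)={2,3,4,5,6}, size = 5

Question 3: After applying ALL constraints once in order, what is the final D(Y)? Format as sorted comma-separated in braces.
Answer: {}

Derivation:
Constraint 1 (V < W) on D(V)={2,3,4,5,6} D(W)={3,4,7}: no change
Constraint 2 (V < Y) on D(V)={2,3,4,5,6} D(Y)={2,4,5}: V {2,3,4,5,6}->{2,3,4}; Y {2,4,5}->{4,5}
Constraint 3 (Y < V) on D(Y)={4,5} D(V)={2,3,4}: Y {4,5}->{}; V {2,3,4}->{}
So after all 3 constraints: D(Y) = {}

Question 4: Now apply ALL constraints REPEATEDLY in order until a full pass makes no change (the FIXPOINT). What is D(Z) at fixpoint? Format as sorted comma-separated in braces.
pass 0 (initial): D(Z)={3,4,5,6,7}
pass 1: V {2,3,4,5,6}->{}; Y {2,4,5}->{}
pass 2: W {3,4,7}->{}
pass 3: no change
Fixpoint after 3 passes: D(Z) = {3,4,5,6,7}

Answer: {3,4,5,6,7}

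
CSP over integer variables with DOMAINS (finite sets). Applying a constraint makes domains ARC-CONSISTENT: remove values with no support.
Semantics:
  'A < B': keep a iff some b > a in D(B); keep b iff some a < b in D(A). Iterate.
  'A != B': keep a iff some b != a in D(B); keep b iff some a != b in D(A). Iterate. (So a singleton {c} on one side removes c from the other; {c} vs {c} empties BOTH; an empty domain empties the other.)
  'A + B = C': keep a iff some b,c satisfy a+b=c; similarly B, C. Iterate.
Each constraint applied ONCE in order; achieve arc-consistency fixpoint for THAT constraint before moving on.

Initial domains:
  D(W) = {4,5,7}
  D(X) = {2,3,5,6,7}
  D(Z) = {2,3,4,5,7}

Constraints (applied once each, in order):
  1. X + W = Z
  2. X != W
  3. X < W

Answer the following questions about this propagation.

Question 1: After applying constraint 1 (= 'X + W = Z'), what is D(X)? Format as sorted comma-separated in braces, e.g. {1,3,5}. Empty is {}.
Constraint 1 (X + W = Z) on D(X)={2,3,5,6,7} D(W)={4,5,7} D(Z)={2,3,4,5,7}: X {2,3,5,6,7}->{2,3}; W {4,5,7}->{4,5}; Z {2,3,4,5,7}->{7}
So after constraint 1: D(X) = {2,3}

Answer: {2,3}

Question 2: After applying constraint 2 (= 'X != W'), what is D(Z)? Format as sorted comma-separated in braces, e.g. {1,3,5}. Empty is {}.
Answer: {7}

Derivation:
Constraint 1 (X + W = Z) on D(X)={2,3,5,6,7} D(W)={4,5,7} D(Z)={2,3,4,5,7}: X {2,3,5,6,7}->{2,3}; W {4,5,7}->{4,5}; Z {2,3,4,5,7}->{7}
Constraint 2 (X != W) on D(X)={2,3} D(W)={4,5}: no change
So after constraint 2: D(Z) = {7}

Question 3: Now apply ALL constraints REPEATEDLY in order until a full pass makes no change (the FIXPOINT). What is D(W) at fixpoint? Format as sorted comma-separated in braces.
Answer: {4,5}

Derivation:
pass 0 (initial): D(W)={4,5,7}
pass 1: W {4,5,7}->{4,5}; X {2,3,5,6,7}->{2,3}; Z {2,3,4,5,7}->{7}
pass 2: no change
Fixpoint after 2 passes: D(W) = {4,5}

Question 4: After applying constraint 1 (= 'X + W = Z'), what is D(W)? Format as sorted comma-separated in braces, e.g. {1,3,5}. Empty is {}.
Answer: {4,5}

Derivation:
Constraint 1 (X + W = Z) on D(X)={2,3,5,6,7} D(W)={4,5,7} D(Z)={2,3,4,5,7}: X {2,3,5,6,7}->{2,3}; W {4,5,7}->{4,5}; Z {2,3,4,5,7}->{7}
So after constraint 1: D(W) = {4,5}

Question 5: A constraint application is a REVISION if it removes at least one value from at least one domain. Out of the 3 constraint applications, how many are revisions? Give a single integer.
Constraint 1 (X + W = Z) on D(X)={2,3,5,6,7} D(W)={4,5,7} D(Z)={2,3,4,5,7}: X {2,3,5,6,7}->{2,3}; W {4,5,7}->{4,5}; Z {2,3,4,5,7}->{7} => REVISION
Constraint 2 (X != W) on D(X)={2,3} D(W)={4,5}: no change => not a revision
Constraint 3 (X < W) on D(X)={2,3} D(W)={4,5}: no change => not a revision
Total revisions = 1

Answer: 1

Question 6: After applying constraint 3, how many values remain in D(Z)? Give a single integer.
Answer: 1

Derivation:
Constraint 1 (X + W = Z) on D(X)={2,3,5,6,7} D(W)={4,5,7} D(Z)={2,3,4,5,7}: X {2,3,5,6,7}->{2,3}; W {4,5,7}->{4,5}; Z {2,3,4,5,7}->{7}
Constraint 2 (X != W) on D(X)={2,3} D(W)={4,5}: no change
Constraint 3 (X < W) on D(X)={2,3} D(W)={4,5}: no change
So after constraint 3: D(Z)={7}, size = 1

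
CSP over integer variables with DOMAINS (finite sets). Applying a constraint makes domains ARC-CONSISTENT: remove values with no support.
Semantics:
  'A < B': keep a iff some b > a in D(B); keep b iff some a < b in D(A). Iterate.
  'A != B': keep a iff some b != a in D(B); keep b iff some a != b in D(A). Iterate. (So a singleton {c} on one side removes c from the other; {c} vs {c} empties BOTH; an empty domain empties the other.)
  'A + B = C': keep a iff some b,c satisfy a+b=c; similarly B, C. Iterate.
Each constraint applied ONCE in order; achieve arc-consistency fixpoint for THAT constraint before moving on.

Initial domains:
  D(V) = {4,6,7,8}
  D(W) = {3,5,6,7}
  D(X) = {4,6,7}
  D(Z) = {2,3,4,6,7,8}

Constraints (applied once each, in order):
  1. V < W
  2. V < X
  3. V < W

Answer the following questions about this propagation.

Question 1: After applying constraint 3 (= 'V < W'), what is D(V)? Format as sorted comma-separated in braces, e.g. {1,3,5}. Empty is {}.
Constraint 1 (V < W) on D(V)={4,6,7,8} D(W)={3,5,6,7}: V {4,6,7,8}->{4,6}; W {3,5,6,7}->{5,6,7}
Constraint 2 (V < X) on D(V)={4,6} D(X)={4,6,7}: X {4,6,7}->{6,7}
Constraint 3 (V < W) on D(V)={4,6} D(W)={5,6,7}: no change
So after constraint 3: D(V) = {4,6}

Answer: {4,6}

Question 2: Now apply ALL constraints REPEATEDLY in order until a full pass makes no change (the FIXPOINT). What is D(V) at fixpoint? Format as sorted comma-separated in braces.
pass 0 (initial): D(V)={4,6,7,8}
pass 1: V {4,6,7,8}->{4,6}; W {3,5,6,7}->{5,6,7}; X {4,6,7}->{6,7}
pass 2: no change
Fixpoint after 2 passes: D(V) = {4,6}

Answer: {4,6}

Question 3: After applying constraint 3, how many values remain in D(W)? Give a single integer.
Constraint 1 (V < W) on D(V)={4,6,7,8} D(W)={3,5,6,7}: V {4,6,7,8}->{4,6}; W {3,5,6,7}->{5,6,7}
Constraint 2 (V < X) on D(V)={4,6} D(X)={4,6,7}: X {4,6,7}->{6,7}
Constraint 3 (V < W) on D(V)={4,6} D(W)={5,6,7}: no change
So after constraint 3: D(W)={5,6,7}, size = 3

Answer: 3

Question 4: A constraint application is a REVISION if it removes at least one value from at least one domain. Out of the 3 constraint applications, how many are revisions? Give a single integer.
Answer: 2

Derivation:
Constraint 1 (V < W) on D(V)={4,6,7,8} D(W)={3,5,6,7}: V {4,6,7,8}->{4,6}; W {3,5,6,7}->{5,6,7} => REVISION
Constraint 2 (V < X) on D(V)={4,6} D(X)={4,6,7}: X {4,6,7}->{6,7} => REVISION
Constraint 3 (V < W) on D(V)={4,6} D(W)={5,6,7}: no change => not a revision
Total revisions = 2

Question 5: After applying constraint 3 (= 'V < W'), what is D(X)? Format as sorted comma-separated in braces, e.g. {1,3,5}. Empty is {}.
Constraint 1 (V < W) on D(V)={4,6,7,8} D(W)={3,5,6,7}: V {4,6,7,8}->{4,6}; W {3,5,6,7}->{5,6,7}
Constraint 2 (V < X) on D(V)={4,6} D(X)={4,6,7}: X {4,6,7}->{6,7}
Constraint 3 (V < W) on D(V)={4,6} D(W)={5,6,7}: no change
So after constraint 3: D(X) = {6,7}

Answer: {6,7}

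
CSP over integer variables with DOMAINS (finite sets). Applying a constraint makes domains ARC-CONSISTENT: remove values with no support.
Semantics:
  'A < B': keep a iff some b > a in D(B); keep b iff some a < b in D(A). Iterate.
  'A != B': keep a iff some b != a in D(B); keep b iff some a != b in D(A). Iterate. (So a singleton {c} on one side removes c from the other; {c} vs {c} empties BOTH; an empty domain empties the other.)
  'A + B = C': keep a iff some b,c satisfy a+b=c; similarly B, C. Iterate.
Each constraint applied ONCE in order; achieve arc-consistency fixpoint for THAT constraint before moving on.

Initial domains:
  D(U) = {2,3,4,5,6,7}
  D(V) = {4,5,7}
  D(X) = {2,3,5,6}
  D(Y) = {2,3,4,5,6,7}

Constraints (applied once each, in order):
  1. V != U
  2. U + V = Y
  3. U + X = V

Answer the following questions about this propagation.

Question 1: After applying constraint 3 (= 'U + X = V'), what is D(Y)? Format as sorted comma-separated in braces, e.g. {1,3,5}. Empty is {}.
Constraint 1 (V != U) on D(V)={4,5,7} D(U)={2,3,4,5,6,7}: no change
Constraint 2 (U + V = Y) on D(U)={2,3,4,5,6,7} D(V)={4,5,7} D(Y)={2,3,4,5,6,7}: U {2,3,4,5,6,7}->{2,3}; V {4,5,7}->{4,5}; Y {2,3,4,5,6,7}->{6,7}
Constraint 3 (U + X = V) on D(U)={2,3} D(X)={2,3,5,6} D(V)={4,5}: X {2,3,5,6}->{2,3}
So after constraint 3: D(Y) = {6,7}

Answer: {6,7}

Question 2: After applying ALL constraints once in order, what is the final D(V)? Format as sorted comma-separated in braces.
Constraint 1 (V != U) on D(V)={4,5,7} D(U)={2,3,4,5,6,7}: no change
Constraint 2 (U + V = Y) on D(U)={2,3,4,5,6,7} D(V)={4,5,7} D(Y)={2,3,4,5,6,7}: U {2,3,4,5,6,7}->{2,3}; V {4,5,7}->{4,5}; Y {2,3,4,5,6,7}->{6,7}
Constraint 3 (U + X = V) on D(U)={2,3} D(X)={2,3,5,6} D(V)={4,5}: X {2,3,5,6}->{2,3}
So after all 3 constraints: D(V) = {4,5}

Answer: {4,5}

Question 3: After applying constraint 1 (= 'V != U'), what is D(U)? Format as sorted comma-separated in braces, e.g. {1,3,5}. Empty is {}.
Answer: {2,3,4,5,6,7}

Derivation:
Constraint 1 (V != U) on D(V)={4,5,7} D(U)={2,3,4,5,6,7}: no change
So after constraint 1: D(U) = {2,3,4,5,6,7}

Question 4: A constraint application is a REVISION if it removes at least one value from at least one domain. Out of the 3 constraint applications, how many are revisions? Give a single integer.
Answer: 2

Derivation:
Constraint 1 (V != U) on D(V)={4,5,7} D(U)={2,3,4,5,6,7}: no change => not a revision
Constraint 2 (U + V = Y) on D(U)={2,3,4,5,6,7} D(V)={4,5,7} D(Y)={2,3,4,5,6,7}: U {2,3,4,5,6,7}->{2,3}; V {4,5,7}->{4,5}; Y {2,3,4,5,6,7}->{6,7} => REVISION
Constraint 3 (U + X = V) on D(U)={2,3} D(X)={2,3,5,6} D(V)={4,5}: X {2,3,5,6}->{2,3} => REVISION
Total revisions = 2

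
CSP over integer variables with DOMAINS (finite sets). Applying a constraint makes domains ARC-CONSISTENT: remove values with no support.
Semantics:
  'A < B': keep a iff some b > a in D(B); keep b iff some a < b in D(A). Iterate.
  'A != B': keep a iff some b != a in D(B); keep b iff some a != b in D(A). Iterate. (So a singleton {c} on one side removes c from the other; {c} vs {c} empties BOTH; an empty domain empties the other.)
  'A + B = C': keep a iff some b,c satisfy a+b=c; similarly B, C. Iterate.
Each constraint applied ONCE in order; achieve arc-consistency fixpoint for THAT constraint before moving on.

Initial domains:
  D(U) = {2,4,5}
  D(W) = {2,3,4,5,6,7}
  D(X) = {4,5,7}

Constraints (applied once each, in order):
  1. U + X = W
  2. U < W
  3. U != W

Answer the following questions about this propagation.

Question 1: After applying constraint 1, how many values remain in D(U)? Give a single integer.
Answer: 1

Derivation:
Constraint 1 (U + X = W) on D(U)={2,4,5} D(X)={4,5,7} D(W)={2,3,4,5,6,7}: U {2,4,5}->{2}; X {4,5,7}->{4,5}; W {2,3,4,5,6,7}->{6,7}
So after constraint 1: D(U)={2}, size = 1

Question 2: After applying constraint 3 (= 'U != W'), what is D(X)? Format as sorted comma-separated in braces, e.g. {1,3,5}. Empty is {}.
Answer: {4,5}

Derivation:
Constraint 1 (U + X = W) on D(U)={2,4,5} D(X)={4,5,7} D(W)={2,3,4,5,6,7}: U {2,4,5}->{2}; X {4,5,7}->{4,5}; W {2,3,4,5,6,7}->{6,7}
Constraint 2 (U < W) on D(U)={2} D(W)={6,7}: no change
Constraint 3 (U != W) on D(U)={2} D(W)={6,7}: no change
So after constraint 3: D(X) = {4,5}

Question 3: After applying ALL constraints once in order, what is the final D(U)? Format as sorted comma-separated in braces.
Answer: {2}

Derivation:
Constraint 1 (U + X = W) on D(U)={2,4,5} D(X)={4,5,7} D(W)={2,3,4,5,6,7}: U {2,4,5}->{2}; X {4,5,7}->{4,5}; W {2,3,4,5,6,7}->{6,7}
Constraint 2 (U < W) on D(U)={2} D(W)={6,7}: no change
Constraint 3 (U != W) on D(U)={2} D(W)={6,7}: no change
So after all 3 constraints: D(U) = {2}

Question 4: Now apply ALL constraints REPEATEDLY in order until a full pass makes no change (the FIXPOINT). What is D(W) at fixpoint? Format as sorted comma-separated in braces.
Answer: {6,7}

Derivation:
pass 0 (initial): D(W)={2,3,4,5,6,7}
pass 1: U {2,4,5}->{2}; W {2,3,4,5,6,7}->{6,7}; X {4,5,7}->{4,5}
pass 2: no change
Fixpoint after 2 passes: D(W) = {6,7}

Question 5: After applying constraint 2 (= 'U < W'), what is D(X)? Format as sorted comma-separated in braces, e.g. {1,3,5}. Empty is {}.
Constraint 1 (U + X = W) on D(U)={2,4,5} D(X)={4,5,7} D(W)={2,3,4,5,6,7}: U {2,4,5}->{2}; X {4,5,7}->{4,5}; W {2,3,4,5,6,7}->{6,7}
Constraint 2 (U < W) on D(U)={2} D(W)={6,7}: no change
So after constraint 2: D(X) = {4,5}

Answer: {4,5}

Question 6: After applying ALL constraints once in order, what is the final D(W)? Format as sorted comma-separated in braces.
Constraint 1 (U + X = W) on D(U)={2,4,5} D(X)={4,5,7} D(W)={2,3,4,5,6,7}: U {2,4,5}->{2}; X {4,5,7}->{4,5}; W {2,3,4,5,6,7}->{6,7}
Constraint 2 (U < W) on D(U)={2} D(W)={6,7}: no change
Constraint 3 (U != W) on D(U)={2} D(W)={6,7}: no change
So after all 3 constraints: D(W) = {6,7}

Answer: {6,7}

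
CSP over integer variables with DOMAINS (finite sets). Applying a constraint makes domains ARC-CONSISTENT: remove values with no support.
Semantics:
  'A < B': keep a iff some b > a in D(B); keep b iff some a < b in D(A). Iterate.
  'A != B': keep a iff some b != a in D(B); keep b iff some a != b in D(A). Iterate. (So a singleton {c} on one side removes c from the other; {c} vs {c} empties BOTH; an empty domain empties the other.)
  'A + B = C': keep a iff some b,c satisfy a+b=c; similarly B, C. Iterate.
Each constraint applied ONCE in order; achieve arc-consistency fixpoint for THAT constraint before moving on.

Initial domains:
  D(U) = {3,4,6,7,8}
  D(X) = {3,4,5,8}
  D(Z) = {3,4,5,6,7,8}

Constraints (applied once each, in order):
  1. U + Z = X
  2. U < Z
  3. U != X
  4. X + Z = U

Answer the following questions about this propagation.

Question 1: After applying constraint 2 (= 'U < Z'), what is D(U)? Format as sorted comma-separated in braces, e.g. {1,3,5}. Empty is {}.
Answer: {3,4}

Derivation:
Constraint 1 (U + Z = X) on D(U)={3,4,6,7,8} D(Z)={3,4,5,6,7,8} D(X)={3,4,5,8}: U {3,4,6,7,8}->{3,4}; Z {3,4,5,6,7,8}->{4,5}; X {3,4,5,8}->{8}
Constraint 2 (U < Z) on D(U)={3,4} D(Z)={4,5}: no change
So after constraint 2: D(U) = {3,4}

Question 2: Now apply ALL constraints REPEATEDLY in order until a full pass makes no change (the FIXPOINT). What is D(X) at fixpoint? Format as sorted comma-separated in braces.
pass 0 (initial): D(X)={3,4,5,8}
pass 1: U {3,4,6,7,8}->{}; X {3,4,5,8}->{}; Z {3,4,5,6,7,8}->{}
pass 2: no change
Fixpoint after 2 passes: D(X) = {}

Answer: {}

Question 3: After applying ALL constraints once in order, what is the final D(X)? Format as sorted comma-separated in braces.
Constraint 1 (U + Z = X) on D(U)={3,4,6,7,8} D(Z)={3,4,5,6,7,8} D(X)={3,4,5,8}: U {3,4,6,7,8}->{3,4}; Z {3,4,5,6,7,8}->{4,5}; X {3,4,5,8}->{8}
Constraint 2 (U < Z) on D(U)={3,4} D(Z)={4,5}: no change
Constraint 3 (U != X) on D(U)={3,4} D(X)={8}: no change
Constraint 4 (X + Z = U) on D(X)={8} D(Z)={4,5} D(U)={3,4}: X {8}->{}; Z {4,5}->{}; U {3,4}->{}
So after all 4 constraints: D(X) = {}

Answer: {}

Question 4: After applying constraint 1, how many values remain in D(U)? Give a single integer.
Answer: 2

Derivation:
Constraint 1 (U + Z = X) on D(U)={3,4,6,7,8} D(Z)={3,4,5,6,7,8} D(X)={3,4,5,8}: U {3,4,6,7,8}->{3,4}; Z {3,4,5,6,7,8}->{4,5}; X {3,4,5,8}->{8}
So after constraint 1: D(U)={3,4}, size = 2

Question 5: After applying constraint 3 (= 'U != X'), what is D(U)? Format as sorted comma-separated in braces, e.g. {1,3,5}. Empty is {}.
Constraint 1 (U + Z = X) on D(U)={3,4,6,7,8} D(Z)={3,4,5,6,7,8} D(X)={3,4,5,8}: U {3,4,6,7,8}->{3,4}; Z {3,4,5,6,7,8}->{4,5}; X {3,4,5,8}->{8}
Constraint 2 (U < Z) on D(U)={3,4} D(Z)={4,5}: no change
Constraint 3 (U != X) on D(U)={3,4} D(X)={8}: no change
So after constraint 3: D(U) = {3,4}

Answer: {3,4}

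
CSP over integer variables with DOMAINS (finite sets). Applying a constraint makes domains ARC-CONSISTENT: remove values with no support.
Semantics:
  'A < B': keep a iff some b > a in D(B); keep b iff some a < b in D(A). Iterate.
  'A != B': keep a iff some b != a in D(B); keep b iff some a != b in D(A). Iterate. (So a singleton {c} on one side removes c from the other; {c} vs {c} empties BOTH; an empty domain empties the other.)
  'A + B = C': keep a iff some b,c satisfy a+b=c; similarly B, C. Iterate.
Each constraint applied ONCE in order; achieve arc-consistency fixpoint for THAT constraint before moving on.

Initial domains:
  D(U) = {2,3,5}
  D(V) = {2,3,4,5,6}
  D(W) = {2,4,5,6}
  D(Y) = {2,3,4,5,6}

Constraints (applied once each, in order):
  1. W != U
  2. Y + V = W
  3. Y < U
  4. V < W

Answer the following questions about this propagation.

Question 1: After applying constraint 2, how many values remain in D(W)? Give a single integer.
Answer: 3

Derivation:
Constraint 1 (W != U) on D(W)={2,4,5,6} D(U)={2,3,5}: no change
Constraint 2 (Y + V = W) on D(Y)={2,3,4,5,6} D(V)={2,3,4,5,6} D(W)={2,4,5,6}: Y {2,3,4,5,6}->{2,3,4}; V {2,3,4,5,6}->{2,3,4}; W {2,4,5,6}->{4,5,6}
So after constraint 2: D(W)={4,5,6}, size = 3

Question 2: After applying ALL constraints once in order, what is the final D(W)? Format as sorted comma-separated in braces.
Answer: {4,5,6}

Derivation:
Constraint 1 (W != U) on D(W)={2,4,5,6} D(U)={2,3,5}: no change
Constraint 2 (Y + V = W) on D(Y)={2,3,4,5,6} D(V)={2,3,4,5,6} D(W)={2,4,5,6}: Y {2,3,4,5,6}->{2,3,4}; V {2,3,4,5,6}->{2,3,4}; W {2,4,5,6}->{4,5,6}
Constraint 3 (Y < U) on D(Y)={2,3,4} D(U)={2,3,5}: U {2,3,5}->{3,5}
Constraint 4 (V < W) on D(V)={2,3,4} D(W)={4,5,6}: no change
So after all 4 constraints: D(W) = {4,5,6}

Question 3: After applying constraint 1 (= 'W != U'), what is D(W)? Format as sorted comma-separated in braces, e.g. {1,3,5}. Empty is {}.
Answer: {2,4,5,6}

Derivation:
Constraint 1 (W != U) on D(W)={2,4,5,6} D(U)={2,3,5}: no change
So after constraint 1: D(W) = {2,4,5,6}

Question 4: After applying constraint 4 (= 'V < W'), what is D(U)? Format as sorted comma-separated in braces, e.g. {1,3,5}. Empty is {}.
Answer: {3,5}

Derivation:
Constraint 1 (W != U) on D(W)={2,4,5,6} D(U)={2,3,5}: no change
Constraint 2 (Y + V = W) on D(Y)={2,3,4,5,6} D(V)={2,3,4,5,6} D(W)={2,4,5,6}: Y {2,3,4,5,6}->{2,3,4}; V {2,3,4,5,6}->{2,3,4}; W {2,4,5,6}->{4,5,6}
Constraint 3 (Y < U) on D(Y)={2,3,4} D(U)={2,3,5}: U {2,3,5}->{3,5}
Constraint 4 (V < W) on D(V)={2,3,4} D(W)={4,5,6}: no change
So after constraint 4: D(U) = {3,5}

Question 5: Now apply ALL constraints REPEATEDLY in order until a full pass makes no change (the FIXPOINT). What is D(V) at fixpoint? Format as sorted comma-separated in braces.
pass 0 (initial): D(V)={2,3,4,5,6}
pass 1: U {2,3,5}->{3,5}; V {2,3,4,5,6}->{2,3,4}; W {2,4,5,6}->{4,5,6}; Y {2,3,4,5,6}->{2,3,4}
pass 2: no change
Fixpoint after 2 passes: D(V) = {2,3,4}

Answer: {2,3,4}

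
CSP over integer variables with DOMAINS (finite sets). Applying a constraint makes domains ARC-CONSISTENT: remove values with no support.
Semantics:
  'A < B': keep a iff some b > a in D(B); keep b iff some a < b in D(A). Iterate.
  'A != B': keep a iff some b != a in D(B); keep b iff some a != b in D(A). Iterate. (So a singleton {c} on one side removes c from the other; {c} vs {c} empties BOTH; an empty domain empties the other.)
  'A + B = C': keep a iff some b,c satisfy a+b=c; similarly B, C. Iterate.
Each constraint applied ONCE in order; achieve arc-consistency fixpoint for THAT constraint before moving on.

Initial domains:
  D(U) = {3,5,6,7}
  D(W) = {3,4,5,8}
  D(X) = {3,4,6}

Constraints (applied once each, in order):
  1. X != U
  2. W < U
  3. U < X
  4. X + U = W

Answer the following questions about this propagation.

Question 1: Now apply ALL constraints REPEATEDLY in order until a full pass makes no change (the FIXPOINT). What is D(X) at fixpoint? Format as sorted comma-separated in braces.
Answer: {}

Derivation:
pass 0 (initial): D(X)={3,4,6}
pass 1: U {3,5,6,7}->{}; W {3,4,5,8}->{}; X {3,4,6}->{}
pass 2: no change
Fixpoint after 2 passes: D(X) = {}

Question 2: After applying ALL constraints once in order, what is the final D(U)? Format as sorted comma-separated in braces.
Answer: {}

Derivation:
Constraint 1 (X != U) on D(X)={3,4,6} D(U)={3,5,6,7}: no change
Constraint 2 (W < U) on D(W)={3,4,5,8} D(U)={3,5,6,7}: W {3,4,5,8}->{3,4,5}; U {3,5,6,7}->{5,6,7}
Constraint 3 (U < X) on D(U)={5,6,7} D(X)={3,4,6}: U {5,6,7}->{5}; X {3,4,6}->{6}
Constraint 4 (X + U = W) on D(X)={6} D(U)={5} D(W)={3,4,5}: X {6}->{}; U {5}->{}; W {3,4,5}->{}
So after all 4 constraints: D(U) = {}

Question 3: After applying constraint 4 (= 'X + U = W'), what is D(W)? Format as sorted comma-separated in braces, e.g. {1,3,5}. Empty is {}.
Constraint 1 (X != U) on D(X)={3,4,6} D(U)={3,5,6,7}: no change
Constraint 2 (W < U) on D(W)={3,4,5,8} D(U)={3,5,6,7}: W {3,4,5,8}->{3,4,5}; U {3,5,6,7}->{5,6,7}
Constraint 3 (U < X) on D(U)={5,6,7} D(X)={3,4,6}: U {5,6,7}->{5}; X {3,4,6}->{6}
Constraint 4 (X + U = W) on D(X)={6} D(U)={5} D(W)={3,4,5}: X {6}->{}; U {5}->{}; W {3,4,5}->{}
So after constraint 4: D(W) = {}

Answer: {}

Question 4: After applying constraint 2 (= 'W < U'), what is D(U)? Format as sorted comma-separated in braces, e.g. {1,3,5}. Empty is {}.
Answer: {5,6,7}

Derivation:
Constraint 1 (X != U) on D(X)={3,4,6} D(U)={3,5,6,7}: no change
Constraint 2 (W < U) on D(W)={3,4,5,8} D(U)={3,5,6,7}: W {3,4,5,8}->{3,4,5}; U {3,5,6,7}->{5,6,7}
So after constraint 2: D(U) = {5,6,7}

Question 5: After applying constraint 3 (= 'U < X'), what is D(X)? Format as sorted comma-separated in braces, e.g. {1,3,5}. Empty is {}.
Answer: {6}

Derivation:
Constraint 1 (X != U) on D(X)={3,4,6} D(U)={3,5,6,7}: no change
Constraint 2 (W < U) on D(W)={3,4,5,8} D(U)={3,5,6,7}: W {3,4,5,8}->{3,4,5}; U {3,5,6,7}->{5,6,7}
Constraint 3 (U < X) on D(U)={5,6,7} D(X)={3,4,6}: U {5,6,7}->{5}; X {3,4,6}->{6}
So after constraint 3: D(X) = {6}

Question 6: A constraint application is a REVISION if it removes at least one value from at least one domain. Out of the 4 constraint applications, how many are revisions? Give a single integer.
Answer: 3

Derivation:
Constraint 1 (X != U) on D(X)={3,4,6} D(U)={3,5,6,7}: no change => not a revision
Constraint 2 (W < U) on D(W)={3,4,5,8} D(U)={3,5,6,7}: W {3,4,5,8}->{3,4,5}; U {3,5,6,7}->{5,6,7} => REVISION
Constraint 3 (U < X) on D(U)={5,6,7} D(X)={3,4,6}: U {5,6,7}->{5}; X {3,4,6}->{6} => REVISION
Constraint 4 (X + U = W) on D(X)={6} D(U)={5} D(W)={3,4,5}: X {6}->{}; U {5}->{}; W {3,4,5}->{} => REVISION
Total revisions = 3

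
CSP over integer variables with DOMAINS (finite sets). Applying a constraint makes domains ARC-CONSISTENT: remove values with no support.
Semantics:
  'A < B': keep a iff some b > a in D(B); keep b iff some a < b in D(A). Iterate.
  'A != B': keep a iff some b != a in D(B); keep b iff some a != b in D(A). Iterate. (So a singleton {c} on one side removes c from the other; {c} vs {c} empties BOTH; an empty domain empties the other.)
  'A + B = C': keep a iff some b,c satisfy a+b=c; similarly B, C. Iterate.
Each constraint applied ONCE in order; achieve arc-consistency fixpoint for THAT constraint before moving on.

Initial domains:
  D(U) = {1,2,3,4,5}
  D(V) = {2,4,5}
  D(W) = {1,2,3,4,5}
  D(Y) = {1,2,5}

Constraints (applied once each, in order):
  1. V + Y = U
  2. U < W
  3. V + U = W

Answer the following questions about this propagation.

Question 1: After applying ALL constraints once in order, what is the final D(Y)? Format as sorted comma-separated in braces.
Constraint 1 (V + Y = U) on D(V)={2,4,5} D(Y)={1,2,5} D(U)={1,2,3,4,5}: V {2,4,5}->{2,4}; Y {1,2,5}->{1,2}; U {1,2,3,4,5}->{3,4,5}
Constraint 2 (U < W) on D(U)={3,4,5} D(W)={1,2,3,4,5}: U {3,4,5}->{3,4}; W {1,2,3,4,5}->{4,5}
Constraint 3 (V + U = W) on D(V)={2,4} D(U)={3,4} D(W)={4,5}: V {2,4}->{2}; U {3,4}->{3}; W {4,5}->{5}
So after all 3 constraints: D(Y) = {1,2}

Answer: {1,2}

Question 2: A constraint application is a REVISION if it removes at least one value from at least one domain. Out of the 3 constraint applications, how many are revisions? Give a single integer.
Constraint 1 (V + Y = U) on D(V)={2,4,5} D(Y)={1,2,5} D(U)={1,2,3,4,5}: V {2,4,5}->{2,4}; Y {1,2,5}->{1,2}; U {1,2,3,4,5}->{3,4,5} => REVISION
Constraint 2 (U < W) on D(U)={3,4,5} D(W)={1,2,3,4,5}: U {3,4,5}->{3,4}; W {1,2,3,4,5}->{4,5} => REVISION
Constraint 3 (V + U = W) on D(V)={2,4} D(U)={3,4} D(W)={4,5}: V {2,4}->{2}; U {3,4}->{3}; W {4,5}->{5} => REVISION
Total revisions = 3

Answer: 3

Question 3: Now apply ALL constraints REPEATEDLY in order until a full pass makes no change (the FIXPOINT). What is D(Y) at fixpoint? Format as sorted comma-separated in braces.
pass 0 (initial): D(Y)={1,2,5}
pass 1: U {1,2,3,4,5}->{3}; V {2,4,5}->{2}; W {1,2,3,4,5}->{5}; Y {1,2,5}->{1,2}
pass 2: Y {1,2}->{1}
pass 3: no change
Fixpoint after 3 passes: D(Y) = {1}

Answer: {1}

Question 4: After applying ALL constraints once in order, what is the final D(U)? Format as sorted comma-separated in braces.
Constraint 1 (V + Y = U) on D(V)={2,4,5} D(Y)={1,2,5} D(U)={1,2,3,4,5}: V {2,4,5}->{2,4}; Y {1,2,5}->{1,2}; U {1,2,3,4,5}->{3,4,5}
Constraint 2 (U < W) on D(U)={3,4,5} D(W)={1,2,3,4,5}: U {3,4,5}->{3,4}; W {1,2,3,4,5}->{4,5}
Constraint 3 (V + U = W) on D(V)={2,4} D(U)={3,4} D(W)={4,5}: V {2,4}->{2}; U {3,4}->{3}; W {4,5}->{5}
So after all 3 constraints: D(U) = {3}

Answer: {3}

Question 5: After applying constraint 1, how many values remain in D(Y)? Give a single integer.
Answer: 2

Derivation:
Constraint 1 (V + Y = U) on D(V)={2,4,5} D(Y)={1,2,5} D(U)={1,2,3,4,5}: V {2,4,5}->{2,4}; Y {1,2,5}->{1,2}; U {1,2,3,4,5}->{3,4,5}
So after constraint 1: D(Y)={1,2}, size = 2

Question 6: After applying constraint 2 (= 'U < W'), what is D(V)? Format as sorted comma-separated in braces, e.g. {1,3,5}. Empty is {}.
Answer: {2,4}

Derivation:
Constraint 1 (V + Y = U) on D(V)={2,4,5} D(Y)={1,2,5} D(U)={1,2,3,4,5}: V {2,4,5}->{2,4}; Y {1,2,5}->{1,2}; U {1,2,3,4,5}->{3,4,5}
Constraint 2 (U < W) on D(U)={3,4,5} D(W)={1,2,3,4,5}: U {3,4,5}->{3,4}; W {1,2,3,4,5}->{4,5}
So after constraint 2: D(V) = {2,4}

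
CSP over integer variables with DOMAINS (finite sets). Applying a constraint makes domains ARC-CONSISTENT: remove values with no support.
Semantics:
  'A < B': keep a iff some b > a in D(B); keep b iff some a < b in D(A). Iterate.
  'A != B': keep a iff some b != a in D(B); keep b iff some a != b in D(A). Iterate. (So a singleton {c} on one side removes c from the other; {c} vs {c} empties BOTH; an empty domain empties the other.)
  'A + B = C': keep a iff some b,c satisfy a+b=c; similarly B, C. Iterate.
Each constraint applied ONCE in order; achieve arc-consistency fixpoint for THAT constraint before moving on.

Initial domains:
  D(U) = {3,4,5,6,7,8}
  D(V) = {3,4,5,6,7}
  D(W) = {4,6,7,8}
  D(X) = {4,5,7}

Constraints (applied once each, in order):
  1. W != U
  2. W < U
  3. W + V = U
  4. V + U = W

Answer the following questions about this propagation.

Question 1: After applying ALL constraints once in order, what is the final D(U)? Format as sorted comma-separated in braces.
Constraint 1 (W != U) on D(W)={4,6,7,8} D(U)={3,4,5,6,7,8}: no change
Constraint 2 (W < U) on D(W)={4,6,7,8} D(U)={3,4,5,6,7,8}: W {4,6,7,8}->{4,6,7}; U {3,4,5,6,7,8}->{5,6,7,8}
Constraint 3 (W + V = U) on D(W)={4,6,7} D(V)={3,4,5,6,7} D(U)={5,6,7,8}: W {4,6,7}->{4}; V {3,4,5,6,7}->{3,4}; U {5,6,7,8}->{7,8}
Constraint 4 (V + U = W) on D(V)={3,4} D(U)={7,8} D(W)={4}: V {3,4}->{}; U {7,8}->{}; W {4}->{}
So after all 4 constraints: D(U) = {}

Answer: {}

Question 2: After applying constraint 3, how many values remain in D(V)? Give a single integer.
Constraint 1 (W != U) on D(W)={4,6,7,8} D(U)={3,4,5,6,7,8}: no change
Constraint 2 (W < U) on D(W)={4,6,7,8} D(U)={3,4,5,6,7,8}: W {4,6,7,8}->{4,6,7}; U {3,4,5,6,7,8}->{5,6,7,8}
Constraint 3 (W + V = U) on D(W)={4,6,7} D(V)={3,4,5,6,7} D(U)={5,6,7,8}: W {4,6,7}->{4}; V {3,4,5,6,7}->{3,4}; U {5,6,7,8}->{7,8}
So after constraint 3: D(V)={3,4}, size = 2

Answer: 2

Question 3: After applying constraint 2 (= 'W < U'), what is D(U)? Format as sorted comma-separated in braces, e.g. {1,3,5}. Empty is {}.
Constraint 1 (W != U) on D(W)={4,6,7,8} D(U)={3,4,5,6,7,8}: no change
Constraint 2 (W < U) on D(W)={4,6,7,8} D(U)={3,4,5,6,7,8}: W {4,6,7,8}->{4,6,7}; U {3,4,5,6,7,8}->{5,6,7,8}
So after constraint 2: D(U) = {5,6,7,8}

Answer: {5,6,7,8}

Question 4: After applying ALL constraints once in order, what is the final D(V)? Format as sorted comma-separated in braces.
Answer: {}

Derivation:
Constraint 1 (W != U) on D(W)={4,6,7,8} D(U)={3,4,5,6,7,8}: no change
Constraint 2 (W < U) on D(W)={4,6,7,8} D(U)={3,4,5,6,7,8}: W {4,6,7,8}->{4,6,7}; U {3,4,5,6,7,8}->{5,6,7,8}
Constraint 3 (W + V = U) on D(W)={4,6,7} D(V)={3,4,5,6,7} D(U)={5,6,7,8}: W {4,6,7}->{4}; V {3,4,5,6,7}->{3,4}; U {5,6,7,8}->{7,8}
Constraint 4 (V + U = W) on D(V)={3,4} D(U)={7,8} D(W)={4}: V {3,4}->{}; U {7,8}->{}; W {4}->{}
So after all 4 constraints: D(V) = {}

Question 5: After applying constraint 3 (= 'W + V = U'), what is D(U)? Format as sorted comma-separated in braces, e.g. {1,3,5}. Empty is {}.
Constraint 1 (W != U) on D(W)={4,6,7,8} D(U)={3,4,5,6,7,8}: no change
Constraint 2 (W < U) on D(W)={4,6,7,8} D(U)={3,4,5,6,7,8}: W {4,6,7,8}->{4,6,7}; U {3,4,5,6,7,8}->{5,6,7,8}
Constraint 3 (W + V = U) on D(W)={4,6,7} D(V)={3,4,5,6,7} D(U)={5,6,7,8}: W {4,6,7}->{4}; V {3,4,5,6,7}->{3,4}; U {5,6,7,8}->{7,8}
So after constraint 3: D(U) = {7,8}

Answer: {7,8}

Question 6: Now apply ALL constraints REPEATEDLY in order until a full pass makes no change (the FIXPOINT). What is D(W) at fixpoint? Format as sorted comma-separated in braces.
Answer: {}

Derivation:
pass 0 (initial): D(W)={4,6,7,8}
pass 1: U {3,4,5,6,7,8}->{}; V {3,4,5,6,7}->{}; W {4,6,7,8}->{}
pass 2: no change
Fixpoint after 2 passes: D(W) = {}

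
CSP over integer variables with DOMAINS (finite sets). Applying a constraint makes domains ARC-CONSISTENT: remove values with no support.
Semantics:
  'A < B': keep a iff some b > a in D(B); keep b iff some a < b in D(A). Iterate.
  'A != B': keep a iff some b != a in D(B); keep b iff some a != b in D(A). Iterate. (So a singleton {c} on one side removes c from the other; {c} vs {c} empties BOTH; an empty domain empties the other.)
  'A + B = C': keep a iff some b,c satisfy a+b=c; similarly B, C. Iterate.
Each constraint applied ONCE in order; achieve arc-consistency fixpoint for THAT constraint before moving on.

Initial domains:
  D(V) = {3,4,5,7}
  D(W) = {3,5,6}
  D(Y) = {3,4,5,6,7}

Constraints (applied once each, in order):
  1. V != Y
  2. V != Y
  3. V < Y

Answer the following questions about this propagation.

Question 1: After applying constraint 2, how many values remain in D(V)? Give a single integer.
Answer: 4

Derivation:
Constraint 1 (V != Y) on D(V)={3,4,5,7} D(Y)={3,4,5,6,7}: no change
Constraint 2 (V != Y) on D(V)={3,4,5,7} D(Y)={3,4,5,6,7}: no change
So after constraint 2: D(V)={3,4,5,7}, size = 4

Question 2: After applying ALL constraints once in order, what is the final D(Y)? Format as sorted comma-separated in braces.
Constraint 1 (V != Y) on D(V)={3,4,5,7} D(Y)={3,4,5,6,7}: no change
Constraint 2 (V != Y) on D(V)={3,4,5,7} D(Y)={3,4,5,6,7}: no change
Constraint 3 (V < Y) on D(V)={3,4,5,7} D(Y)={3,4,5,6,7}: V {3,4,5,7}->{3,4,5}; Y {3,4,5,6,7}->{4,5,6,7}
So after all 3 constraints: D(Y) = {4,5,6,7}

Answer: {4,5,6,7}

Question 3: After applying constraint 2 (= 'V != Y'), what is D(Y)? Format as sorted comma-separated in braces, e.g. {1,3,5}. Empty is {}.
Answer: {3,4,5,6,7}

Derivation:
Constraint 1 (V != Y) on D(V)={3,4,5,7} D(Y)={3,4,5,6,7}: no change
Constraint 2 (V != Y) on D(V)={3,4,5,7} D(Y)={3,4,5,6,7}: no change
So after constraint 2: D(Y) = {3,4,5,6,7}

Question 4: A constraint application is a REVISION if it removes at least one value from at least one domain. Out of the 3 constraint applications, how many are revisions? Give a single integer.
Constraint 1 (V != Y) on D(V)={3,4,5,7} D(Y)={3,4,5,6,7}: no change => not a revision
Constraint 2 (V != Y) on D(V)={3,4,5,7} D(Y)={3,4,5,6,7}: no change => not a revision
Constraint 3 (V < Y) on D(V)={3,4,5,7} D(Y)={3,4,5,6,7}: V {3,4,5,7}->{3,4,5}; Y {3,4,5,6,7}->{4,5,6,7} => REVISION
Total revisions = 1

Answer: 1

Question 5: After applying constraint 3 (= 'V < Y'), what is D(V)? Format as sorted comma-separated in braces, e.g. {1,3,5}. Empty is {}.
Answer: {3,4,5}

Derivation:
Constraint 1 (V != Y) on D(V)={3,4,5,7} D(Y)={3,4,5,6,7}: no change
Constraint 2 (V != Y) on D(V)={3,4,5,7} D(Y)={3,4,5,6,7}: no change
Constraint 3 (V < Y) on D(V)={3,4,5,7} D(Y)={3,4,5,6,7}: V {3,4,5,7}->{3,4,5}; Y {3,4,5,6,7}->{4,5,6,7}
So after constraint 3: D(V) = {3,4,5}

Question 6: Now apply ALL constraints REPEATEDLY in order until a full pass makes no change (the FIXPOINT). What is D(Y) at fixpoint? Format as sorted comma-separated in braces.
Answer: {4,5,6,7}

Derivation:
pass 0 (initial): D(Y)={3,4,5,6,7}
pass 1: V {3,4,5,7}->{3,4,5}; Y {3,4,5,6,7}->{4,5,6,7}
pass 2: no change
Fixpoint after 2 passes: D(Y) = {4,5,6,7}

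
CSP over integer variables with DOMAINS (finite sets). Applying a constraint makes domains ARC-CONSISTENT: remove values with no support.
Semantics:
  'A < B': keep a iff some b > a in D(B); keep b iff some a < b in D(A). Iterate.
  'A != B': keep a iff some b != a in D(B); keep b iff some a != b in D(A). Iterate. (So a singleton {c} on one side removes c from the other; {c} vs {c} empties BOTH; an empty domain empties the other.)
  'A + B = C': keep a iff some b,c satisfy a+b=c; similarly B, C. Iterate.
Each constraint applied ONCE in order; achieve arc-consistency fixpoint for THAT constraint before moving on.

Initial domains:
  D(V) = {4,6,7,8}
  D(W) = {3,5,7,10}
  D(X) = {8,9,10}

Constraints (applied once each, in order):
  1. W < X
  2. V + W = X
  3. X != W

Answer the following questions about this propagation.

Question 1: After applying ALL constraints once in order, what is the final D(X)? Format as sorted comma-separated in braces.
Answer: {9,10}

Derivation:
Constraint 1 (W < X) on D(W)={3,5,7,10} D(X)={8,9,10}: W {3,5,7,10}->{3,5,7}
Constraint 2 (V + W = X) on D(V)={4,6,7,8} D(W)={3,5,7} D(X)={8,9,10}: V {4,6,7,8}->{4,6,7}; W {3,5,7}->{3,5}; X {8,9,10}->{9,10}
Constraint 3 (X != W) on D(X)={9,10} D(W)={3,5}: no change
So after all 3 constraints: D(X) = {9,10}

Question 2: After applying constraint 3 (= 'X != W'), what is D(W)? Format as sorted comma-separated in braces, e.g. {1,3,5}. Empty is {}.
Answer: {3,5}

Derivation:
Constraint 1 (W < X) on D(W)={3,5,7,10} D(X)={8,9,10}: W {3,5,7,10}->{3,5,7}
Constraint 2 (V + W = X) on D(V)={4,6,7,8} D(W)={3,5,7} D(X)={8,9,10}: V {4,6,7,8}->{4,6,7}; W {3,5,7}->{3,5}; X {8,9,10}->{9,10}
Constraint 3 (X != W) on D(X)={9,10} D(W)={3,5}: no change
So after constraint 3: D(W) = {3,5}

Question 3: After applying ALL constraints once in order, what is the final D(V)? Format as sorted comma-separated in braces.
Constraint 1 (W < X) on D(W)={3,5,7,10} D(X)={8,9,10}: W {3,5,7,10}->{3,5,7}
Constraint 2 (V + W = X) on D(V)={4,6,7,8} D(W)={3,5,7} D(X)={8,9,10}: V {4,6,7,8}->{4,6,7}; W {3,5,7}->{3,5}; X {8,9,10}->{9,10}
Constraint 3 (X != W) on D(X)={9,10} D(W)={3,5}: no change
So after all 3 constraints: D(V) = {4,6,7}

Answer: {4,6,7}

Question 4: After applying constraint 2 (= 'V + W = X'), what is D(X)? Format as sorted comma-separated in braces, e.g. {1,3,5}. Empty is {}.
Constraint 1 (W < X) on D(W)={3,5,7,10} D(X)={8,9,10}: W {3,5,7,10}->{3,5,7}
Constraint 2 (V + W = X) on D(V)={4,6,7,8} D(W)={3,5,7} D(X)={8,9,10}: V {4,6,7,8}->{4,6,7}; W {3,5,7}->{3,5}; X {8,9,10}->{9,10}
So after constraint 2: D(X) = {9,10}

Answer: {9,10}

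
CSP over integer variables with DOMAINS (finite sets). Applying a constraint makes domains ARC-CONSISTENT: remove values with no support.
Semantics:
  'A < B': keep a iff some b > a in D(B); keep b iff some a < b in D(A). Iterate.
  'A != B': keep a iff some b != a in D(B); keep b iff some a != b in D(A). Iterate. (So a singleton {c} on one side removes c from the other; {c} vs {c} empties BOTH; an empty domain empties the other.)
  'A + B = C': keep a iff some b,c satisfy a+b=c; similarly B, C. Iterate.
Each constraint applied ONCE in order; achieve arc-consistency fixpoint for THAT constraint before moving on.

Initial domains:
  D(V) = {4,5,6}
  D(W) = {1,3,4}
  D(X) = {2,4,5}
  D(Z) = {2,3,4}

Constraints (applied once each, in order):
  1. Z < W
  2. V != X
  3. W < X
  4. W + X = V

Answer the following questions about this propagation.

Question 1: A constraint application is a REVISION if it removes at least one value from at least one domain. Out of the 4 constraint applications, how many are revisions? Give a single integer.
Answer: 3

Derivation:
Constraint 1 (Z < W) on D(Z)={2,3,4} D(W)={1,3,4}: Z {2,3,4}->{2,3}; W {1,3,4}->{3,4} => REVISION
Constraint 2 (V != X) on D(V)={4,5,6} D(X)={2,4,5}: no change => not a revision
Constraint 3 (W < X) on D(W)={3,4} D(X)={2,4,5}: X {2,4,5}->{4,5} => REVISION
Constraint 4 (W + X = V) on D(W)={3,4} D(X)={4,5} D(V)={4,5,6}: W {3,4}->{}; X {4,5}->{}; V {4,5,6}->{} => REVISION
Total revisions = 3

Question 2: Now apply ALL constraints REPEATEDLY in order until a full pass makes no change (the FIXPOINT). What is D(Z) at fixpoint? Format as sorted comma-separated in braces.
Answer: {}

Derivation:
pass 0 (initial): D(Z)={2,3,4}
pass 1: V {4,5,6}->{}; W {1,3,4}->{}; X {2,4,5}->{}; Z {2,3,4}->{2,3}
pass 2: Z {2,3}->{}
pass 3: no change
Fixpoint after 3 passes: D(Z) = {}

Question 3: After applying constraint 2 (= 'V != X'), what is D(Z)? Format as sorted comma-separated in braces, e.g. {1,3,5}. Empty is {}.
Answer: {2,3}

Derivation:
Constraint 1 (Z < W) on D(Z)={2,3,4} D(W)={1,3,4}: Z {2,3,4}->{2,3}; W {1,3,4}->{3,4}
Constraint 2 (V != X) on D(V)={4,5,6} D(X)={2,4,5}: no change
So after constraint 2: D(Z) = {2,3}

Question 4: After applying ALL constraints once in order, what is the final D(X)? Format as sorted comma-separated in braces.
Answer: {}

Derivation:
Constraint 1 (Z < W) on D(Z)={2,3,4} D(W)={1,3,4}: Z {2,3,4}->{2,3}; W {1,3,4}->{3,4}
Constraint 2 (V != X) on D(V)={4,5,6} D(X)={2,4,5}: no change
Constraint 3 (W < X) on D(W)={3,4} D(X)={2,4,5}: X {2,4,5}->{4,5}
Constraint 4 (W + X = V) on D(W)={3,4} D(X)={4,5} D(V)={4,5,6}: W {3,4}->{}; X {4,5}->{}; V {4,5,6}->{}
So after all 4 constraints: D(X) = {}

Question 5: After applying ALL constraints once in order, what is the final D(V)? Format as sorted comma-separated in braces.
Answer: {}

Derivation:
Constraint 1 (Z < W) on D(Z)={2,3,4} D(W)={1,3,4}: Z {2,3,4}->{2,3}; W {1,3,4}->{3,4}
Constraint 2 (V != X) on D(V)={4,5,6} D(X)={2,4,5}: no change
Constraint 3 (W < X) on D(W)={3,4} D(X)={2,4,5}: X {2,4,5}->{4,5}
Constraint 4 (W + X = V) on D(W)={3,4} D(X)={4,5} D(V)={4,5,6}: W {3,4}->{}; X {4,5}->{}; V {4,5,6}->{}
So after all 4 constraints: D(V) = {}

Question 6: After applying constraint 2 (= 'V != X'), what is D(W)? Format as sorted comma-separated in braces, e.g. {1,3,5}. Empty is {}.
Answer: {3,4}

Derivation:
Constraint 1 (Z < W) on D(Z)={2,3,4} D(W)={1,3,4}: Z {2,3,4}->{2,3}; W {1,3,4}->{3,4}
Constraint 2 (V != X) on D(V)={4,5,6} D(X)={2,4,5}: no change
So after constraint 2: D(W) = {3,4}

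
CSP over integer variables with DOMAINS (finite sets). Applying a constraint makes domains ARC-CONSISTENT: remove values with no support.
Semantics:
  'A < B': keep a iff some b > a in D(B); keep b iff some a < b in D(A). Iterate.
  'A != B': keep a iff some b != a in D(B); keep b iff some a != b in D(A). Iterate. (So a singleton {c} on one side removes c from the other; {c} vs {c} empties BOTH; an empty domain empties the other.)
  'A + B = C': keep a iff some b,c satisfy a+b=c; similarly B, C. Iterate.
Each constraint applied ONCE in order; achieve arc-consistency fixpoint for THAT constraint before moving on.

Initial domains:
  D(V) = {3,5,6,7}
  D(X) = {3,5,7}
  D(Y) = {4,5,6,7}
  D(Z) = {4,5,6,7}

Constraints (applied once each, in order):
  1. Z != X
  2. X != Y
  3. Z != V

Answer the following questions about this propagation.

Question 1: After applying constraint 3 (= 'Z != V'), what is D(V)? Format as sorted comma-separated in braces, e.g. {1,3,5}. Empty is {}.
Answer: {3,5,6,7}

Derivation:
Constraint 1 (Z != X) on D(Z)={4,5,6,7} D(X)={3,5,7}: no change
Constraint 2 (X != Y) on D(X)={3,5,7} D(Y)={4,5,6,7}: no change
Constraint 3 (Z != V) on D(Z)={4,5,6,7} D(V)={3,5,6,7}: no change
So after constraint 3: D(V) = {3,5,6,7}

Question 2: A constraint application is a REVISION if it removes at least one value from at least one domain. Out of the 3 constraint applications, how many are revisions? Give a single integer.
Constraint 1 (Z != X) on D(Z)={4,5,6,7} D(X)={3,5,7}: no change => not a revision
Constraint 2 (X != Y) on D(X)={3,5,7} D(Y)={4,5,6,7}: no change => not a revision
Constraint 3 (Z != V) on D(Z)={4,5,6,7} D(V)={3,5,6,7}: no change => not a revision
Total revisions = 0

Answer: 0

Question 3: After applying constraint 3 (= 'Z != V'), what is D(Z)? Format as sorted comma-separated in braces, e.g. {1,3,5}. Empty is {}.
Answer: {4,5,6,7}

Derivation:
Constraint 1 (Z != X) on D(Z)={4,5,6,7} D(X)={3,5,7}: no change
Constraint 2 (X != Y) on D(X)={3,5,7} D(Y)={4,5,6,7}: no change
Constraint 3 (Z != V) on D(Z)={4,5,6,7} D(V)={3,5,6,7}: no change
So after constraint 3: D(Z) = {4,5,6,7}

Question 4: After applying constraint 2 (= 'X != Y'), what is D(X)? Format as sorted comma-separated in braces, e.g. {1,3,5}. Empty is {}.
Constraint 1 (Z != X) on D(Z)={4,5,6,7} D(X)={3,5,7}: no change
Constraint 2 (X != Y) on D(X)={3,5,7} D(Y)={4,5,6,7}: no change
So after constraint 2: D(X) = {3,5,7}

Answer: {3,5,7}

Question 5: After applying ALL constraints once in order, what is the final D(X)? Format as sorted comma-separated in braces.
Constraint 1 (Z != X) on D(Z)={4,5,6,7} D(X)={3,5,7}: no change
Constraint 2 (X != Y) on D(X)={3,5,7} D(Y)={4,5,6,7}: no change
Constraint 3 (Z != V) on D(Z)={4,5,6,7} D(V)={3,5,6,7}: no change
So after all 3 constraints: D(X) = {3,5,7}

Answer: {3,5,7}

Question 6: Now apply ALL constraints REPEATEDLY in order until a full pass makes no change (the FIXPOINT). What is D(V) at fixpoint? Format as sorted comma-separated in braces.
Answer: {3,5,6,7}

Derivation:
pass 0 (initial): D(V)={3,5,6,7}
pass 1: no change
Fixpoint after 1 passes: D(V) = {3,5,6,7}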